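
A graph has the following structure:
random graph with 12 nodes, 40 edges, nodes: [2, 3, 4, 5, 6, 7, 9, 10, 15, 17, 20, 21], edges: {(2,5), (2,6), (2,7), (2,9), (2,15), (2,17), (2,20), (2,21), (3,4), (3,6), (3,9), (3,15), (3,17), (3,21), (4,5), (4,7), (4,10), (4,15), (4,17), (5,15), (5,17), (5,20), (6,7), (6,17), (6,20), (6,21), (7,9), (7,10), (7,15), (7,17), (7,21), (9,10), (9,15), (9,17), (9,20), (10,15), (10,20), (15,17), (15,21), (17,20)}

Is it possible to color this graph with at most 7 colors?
Yes, G is 7-colorable

A valid 7-coloring: color 1: [10, 17, 21]; color 2: [15, 20]; color 3: [3, 5, 7]; color 4: [2, 4]; color 5: [6, 9].
(χ(G) = 5 ≤ 7.)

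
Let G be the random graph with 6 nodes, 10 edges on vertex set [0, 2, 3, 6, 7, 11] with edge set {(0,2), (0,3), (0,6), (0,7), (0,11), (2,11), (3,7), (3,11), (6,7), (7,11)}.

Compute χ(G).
Clique number ω(G) = 4 (lower bound: χ ≥ ω).
The clique on [0, 3, 7, 11] has size 4, forcing χ ≥ 4, and the coloring below uses 4 colors, so χ(G) = 4.
A valid 4-coloring: color 1: [0]; color 2: [2, 7]; color 3: [6, 11]; color 4: [3].

χ(G) = 4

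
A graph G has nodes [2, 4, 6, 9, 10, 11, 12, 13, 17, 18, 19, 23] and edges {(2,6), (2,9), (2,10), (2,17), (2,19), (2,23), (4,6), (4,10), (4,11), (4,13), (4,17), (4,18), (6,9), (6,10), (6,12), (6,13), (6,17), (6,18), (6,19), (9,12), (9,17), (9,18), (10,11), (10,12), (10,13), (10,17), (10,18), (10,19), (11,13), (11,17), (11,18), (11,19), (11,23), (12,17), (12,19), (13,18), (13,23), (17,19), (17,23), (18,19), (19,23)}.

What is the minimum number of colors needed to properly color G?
Clique number ω(G) = 5 (lower bound: χ ≥ ω).
The clique on [4, 10, 11, 13, 18] has size 5, forcing χ ≥ 5, and the coloring below uses 5 colors, so χ(G) = 5.
A valid 5-coloring: color 1: [17, 18]; color 2: [9, 10, 23]; color 3: [6, 11]; color 4: [13, 19]; color 5: [2, 4, 12].

χ(G) = 5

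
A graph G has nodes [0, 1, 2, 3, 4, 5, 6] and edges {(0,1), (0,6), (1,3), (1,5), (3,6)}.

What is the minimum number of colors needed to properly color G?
χ(G) = 2

Clique number ω(G) = 2 (lower bound: χ ≥ ω).
The graph is bipartite (no odd cycle), so 2 colors suffice: χ(G) = 2.
A valid 2-coloring: color 1: [1, 2, 4, 6]; color 2: [0, 3, 5].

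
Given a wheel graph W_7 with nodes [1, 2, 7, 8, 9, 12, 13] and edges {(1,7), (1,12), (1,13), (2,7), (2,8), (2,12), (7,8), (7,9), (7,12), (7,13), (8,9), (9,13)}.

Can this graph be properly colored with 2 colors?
No, G is not 2-colorable

The clique on vertices [7, 8, 9] has size 3 > 2, so it alone needs 3 colors.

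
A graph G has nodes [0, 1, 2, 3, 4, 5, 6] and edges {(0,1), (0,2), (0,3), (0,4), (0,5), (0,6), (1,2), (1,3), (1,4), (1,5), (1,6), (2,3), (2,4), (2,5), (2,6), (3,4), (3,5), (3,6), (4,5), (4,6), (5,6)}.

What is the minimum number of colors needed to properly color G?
χ(G) = 7

Clique number ω(G) = 7 (lower bound: χ ≥ ω).
The clique on [0, 1, 2, 3, 4, 5, 6] has size 7, forcing χ ≥ 7, and the coloring below uses 7 colors, so χ(G) = 7.
A valid 7-coloring: color 1: [3]; color 2: [0]; color 3: [1]; color 4: [4]; color 5: [5]; color 6: [2]; color 7: [6].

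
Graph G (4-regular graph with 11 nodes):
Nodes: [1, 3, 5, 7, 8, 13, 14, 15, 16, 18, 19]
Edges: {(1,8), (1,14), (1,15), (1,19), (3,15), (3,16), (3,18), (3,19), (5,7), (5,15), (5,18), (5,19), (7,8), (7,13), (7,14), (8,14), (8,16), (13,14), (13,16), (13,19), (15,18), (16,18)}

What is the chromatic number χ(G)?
χ(G) = 3

Clique number ω(G) = 3 (lower bound: χ ≥ ω).
The clique on [1, 8, 14] has size 3, forcing χ ≥ 3, and the coloring below uses 3 colors, so χ(G) = 3.
A valid 3-coloring: color 1: [14, 15, 16, 19]; color 2: [3, 5, 8, 13]; color 3: [1, 7, 18].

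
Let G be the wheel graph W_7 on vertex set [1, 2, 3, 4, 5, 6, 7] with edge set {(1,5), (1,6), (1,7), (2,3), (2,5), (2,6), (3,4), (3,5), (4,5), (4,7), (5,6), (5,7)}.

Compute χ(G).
χ(G) = 3

Clique number ω(G) = 3 (lower bound: χ ≥ ω).
The clique on [1, 5, 6] has size 3, forcing χ ≥ 3, and the coloring below uses 3 colors, so χ(G) = 3.
A valid 3-coloring: color 1: [5]; color 2: [3, 6, 7]; color 3: [1, 2, 4].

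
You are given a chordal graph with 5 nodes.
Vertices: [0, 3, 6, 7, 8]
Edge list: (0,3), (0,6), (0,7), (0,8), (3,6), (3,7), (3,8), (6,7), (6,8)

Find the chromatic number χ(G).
Clique number ω(G) = 4 (lower bound: χ ≥ ω).
The clique on [0, 3, 6, 8] has size 4, forcing χ ≥ 4, and the coloring below uses 4 colors, so χ(G) = 4.
A valid 4-coloring: color 1: [0]; color 2: [3]; color 3: [6]; color 4: [7, 8].

χ(G) = 4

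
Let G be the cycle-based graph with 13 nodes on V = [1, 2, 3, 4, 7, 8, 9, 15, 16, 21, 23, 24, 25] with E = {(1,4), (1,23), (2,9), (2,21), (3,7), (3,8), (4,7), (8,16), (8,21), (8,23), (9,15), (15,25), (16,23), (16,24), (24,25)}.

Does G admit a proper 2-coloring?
No, G is not 2-colorable

The clique on vertices [8, 16, 23] has size 3 > 2, so it alone needs 3 colors.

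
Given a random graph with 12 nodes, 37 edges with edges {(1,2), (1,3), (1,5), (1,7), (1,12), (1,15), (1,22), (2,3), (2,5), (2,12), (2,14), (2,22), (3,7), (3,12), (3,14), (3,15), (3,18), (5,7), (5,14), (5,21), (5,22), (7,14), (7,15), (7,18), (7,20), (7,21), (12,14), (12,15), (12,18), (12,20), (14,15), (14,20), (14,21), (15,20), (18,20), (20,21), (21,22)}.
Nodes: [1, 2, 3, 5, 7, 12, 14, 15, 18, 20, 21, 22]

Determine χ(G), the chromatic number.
χ(G) = 4

Clique number ω(G) = 4 (lower bound: χ ≥ ω).
The clique on [1, 2, 3, 12] has size 4, forcing χ ≥ 4, and the coloring below uses 4 colors, so χ(G) = 4.
A valid 4-coloring: color 1: [1, 14, 18]; color 2: [7, 12, 22]; color 3: [3, 5, 20]; color 4: [2, 15, 21].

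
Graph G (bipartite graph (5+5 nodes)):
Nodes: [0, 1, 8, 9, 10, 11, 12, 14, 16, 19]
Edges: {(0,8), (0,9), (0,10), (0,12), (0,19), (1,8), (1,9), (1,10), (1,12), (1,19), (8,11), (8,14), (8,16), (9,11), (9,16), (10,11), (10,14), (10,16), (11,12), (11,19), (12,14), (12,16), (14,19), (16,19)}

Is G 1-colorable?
Edge (0,8) forces its endpoints to differ, so 1 color is not enough.

No, G is not 1-colorable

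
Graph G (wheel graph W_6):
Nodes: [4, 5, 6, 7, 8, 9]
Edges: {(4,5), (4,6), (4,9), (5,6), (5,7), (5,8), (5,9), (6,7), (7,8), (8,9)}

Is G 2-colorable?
No, G is not 2-colorable

The clique on vertices [5, 8, 9] has size 3 > 2, so it alone needs 3 colors.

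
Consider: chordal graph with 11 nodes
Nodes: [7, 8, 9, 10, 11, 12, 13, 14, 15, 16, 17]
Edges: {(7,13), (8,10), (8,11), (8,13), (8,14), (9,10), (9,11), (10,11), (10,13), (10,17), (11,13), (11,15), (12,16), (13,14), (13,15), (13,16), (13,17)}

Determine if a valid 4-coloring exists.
Yes, G is 4-colorable

A valid 4-coloring: color 1: [9, 12, 13]; color 2: [7, 10, 14, 15, 16]; color 3: [11, 17]; color 4: [8].
(χ(G) = 4 ≤ 4.)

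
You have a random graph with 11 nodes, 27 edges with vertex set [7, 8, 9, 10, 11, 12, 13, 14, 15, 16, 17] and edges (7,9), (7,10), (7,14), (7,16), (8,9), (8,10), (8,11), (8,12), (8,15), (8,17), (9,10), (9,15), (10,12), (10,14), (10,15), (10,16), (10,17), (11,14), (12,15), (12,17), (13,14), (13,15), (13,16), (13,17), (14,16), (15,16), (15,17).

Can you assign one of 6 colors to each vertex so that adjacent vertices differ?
Yes, G is 6-colorable

A valid 6-coloring: color 1: [10, 11, 13]; color 2: [7, 15]; color 3: [8, 16]; color 4: [9, 14, 17]; color 5: [12].
(χ(G) = 5 ≤ 6.)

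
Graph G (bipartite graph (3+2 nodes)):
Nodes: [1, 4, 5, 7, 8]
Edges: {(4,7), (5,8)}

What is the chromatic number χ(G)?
Clique number ω(G) = 2 (lower bound: χ ≥ ω).
The graph is bipartite (no odd cycle), so 2 colors suffice: χ(G) = 2.
A valid 2-coloring: color 1: [1, 4, 5]; color 2: [7, 8].

χ(G) = 2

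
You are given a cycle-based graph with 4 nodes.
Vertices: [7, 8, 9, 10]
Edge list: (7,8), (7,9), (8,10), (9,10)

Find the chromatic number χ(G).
Clique number ω(G) = 2 (lower bound: χ ≥ ω).
The graph is bipartite (no odd cycle), so 2 colors suffice: χ(G) = 2.
A valid 2-coloring: color 1: [8, 9]; color 2: [7, 10].

χ(G) = 2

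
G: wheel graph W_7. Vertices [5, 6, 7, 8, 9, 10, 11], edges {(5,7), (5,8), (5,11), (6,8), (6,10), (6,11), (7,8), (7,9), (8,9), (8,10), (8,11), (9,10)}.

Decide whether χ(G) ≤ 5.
A valid 5-coloring: color 1: [8]; color 2: [5, 6, 9]; color 3: [7, 10, 11].
(χ(G) = 3 ≤ 5.)

Yes, G is 5-colorable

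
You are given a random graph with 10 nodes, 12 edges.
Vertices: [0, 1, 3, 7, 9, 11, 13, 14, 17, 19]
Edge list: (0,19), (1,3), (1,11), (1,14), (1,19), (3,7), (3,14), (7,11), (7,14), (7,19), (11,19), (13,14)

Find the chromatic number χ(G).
χ(G) = 3

Clique number ω(G) = 3 (lower bound: χ ≥ ω).
The clique on [1, 3, 14] has size 3, forcing χ ≥ 3, and the coloring below uses 3 colors, so χ(G) = 3.
A valid 3-coloring: color 1: [0, 1, 7, 9, 13, 17]; color 2: [14, 19]; color 3: [3, 11].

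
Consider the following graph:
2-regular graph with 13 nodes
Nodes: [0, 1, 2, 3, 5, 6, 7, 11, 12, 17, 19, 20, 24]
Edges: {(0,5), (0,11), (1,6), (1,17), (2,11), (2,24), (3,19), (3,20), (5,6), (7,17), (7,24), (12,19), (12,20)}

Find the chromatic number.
χ(G) = 3

Clique number ω(G) = 2 (lower bound: χ ≥ ω).
Odd cycle [7, 24, 2, 11, 0, 5, 6, 1, 17] needs 3 colors (χ ≥ 3).
The coloring below uses 3 colors, so χ(G) = 3.
A valid 3-coloring: color 1: [1, 5, 11, 19, 20, 24]; color 2: [0, 2, 3, 6, 7, 12]; color 3: [17].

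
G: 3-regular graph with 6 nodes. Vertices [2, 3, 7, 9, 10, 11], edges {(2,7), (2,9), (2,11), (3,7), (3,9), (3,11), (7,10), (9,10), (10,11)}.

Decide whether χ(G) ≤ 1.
No, G is not 1-colorable

Edge (9,10) forces its endpoints to differ, so 1 color is not enough.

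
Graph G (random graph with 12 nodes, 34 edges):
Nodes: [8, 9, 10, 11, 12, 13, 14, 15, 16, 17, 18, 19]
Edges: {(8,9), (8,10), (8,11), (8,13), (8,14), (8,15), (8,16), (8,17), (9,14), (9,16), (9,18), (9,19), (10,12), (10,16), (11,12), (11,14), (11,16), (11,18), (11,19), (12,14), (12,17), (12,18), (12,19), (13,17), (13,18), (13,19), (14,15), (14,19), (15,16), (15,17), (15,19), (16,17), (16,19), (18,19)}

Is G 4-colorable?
Yes, G is 4-colorable

A valid 4-coloring: color 1: [8, 19]; color 2: [12, 13, 16]; color 3: [9, 10, 11, 15]; color 4: [14, 17, 18].
(χ(G) = 4 ≤ 4.)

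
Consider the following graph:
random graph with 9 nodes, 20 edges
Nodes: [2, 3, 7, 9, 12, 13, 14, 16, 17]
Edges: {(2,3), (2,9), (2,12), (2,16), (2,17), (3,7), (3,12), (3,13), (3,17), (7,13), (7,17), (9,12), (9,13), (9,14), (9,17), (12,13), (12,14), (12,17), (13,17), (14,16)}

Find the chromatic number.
Clique number ω(G) = 4 (lower bound: χ ≥ ω).
The clique on [2, 9, 12, 17] has size 4, forcing χ ≥ 4, and the coloring below uses 4 colors, so χ(G) = 4.
A valid 4-coloring: color 1: [14, 17]; color 2: [7, 12, 16]; color 3: [2, 13]; color 4: [3, 9].

χ(G) = 4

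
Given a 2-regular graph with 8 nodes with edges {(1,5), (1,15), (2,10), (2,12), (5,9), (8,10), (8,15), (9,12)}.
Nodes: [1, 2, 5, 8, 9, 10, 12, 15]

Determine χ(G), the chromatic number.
Clique number ω(G) = 2 (lower bound: χ ≥ ω).
The graph is bipartite (no odd cycle), so 2 colors suffice: χ(G) = 2.
A valid 2-coloring: color 1: [1, 2, 8, 9]; color 2: [5, 10, 12, 15].

χ(G) = 2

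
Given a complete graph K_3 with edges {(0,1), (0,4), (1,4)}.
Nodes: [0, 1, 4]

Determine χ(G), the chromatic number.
χ(G) = 3

Clique number ω(G) = 3 (lower bound: χ ≥ ω).
The clique on [0, 1, 4] has size 3, forcing χ ≥ 3, and the coloring below uses 3 colors, so χ(G) = 3.
A valid 3-coloring: color 1: [4]; color 2: [1]; color 3: [0].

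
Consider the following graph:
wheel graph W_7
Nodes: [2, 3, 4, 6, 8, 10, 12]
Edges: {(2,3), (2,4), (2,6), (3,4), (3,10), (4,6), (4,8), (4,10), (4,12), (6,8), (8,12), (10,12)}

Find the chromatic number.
Clique number ω(G) = 3 (lower bound: χ ≥ ω).
The clique on [4, 8, 12] has size 3, forcing χ ≥ 3, and the coloring below uses 3 colors, so χ(G) = 3.
A valid 3-coloring: color 1: [4]; color 2: [2, 8, 10]; color 3: [3, 6, 12].

χ(G) = 3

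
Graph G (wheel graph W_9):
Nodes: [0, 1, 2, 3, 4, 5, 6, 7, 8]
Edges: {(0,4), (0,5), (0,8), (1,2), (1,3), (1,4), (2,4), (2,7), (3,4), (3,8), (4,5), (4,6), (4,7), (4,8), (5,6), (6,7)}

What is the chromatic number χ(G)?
χ(G) = 3

Clique number ω(G) = 3 (lower bound: χ ≥ ω).
The clique on [0, 4, 8] has size 3, forcing χ ≥ 3, and the coloring below uses 3 colors, so χ(G) = 3.
A valid 3-coloring: color 1: [4]; color 2: [1, 5, 7, 8]; color 3: [0, 2, 3, 6].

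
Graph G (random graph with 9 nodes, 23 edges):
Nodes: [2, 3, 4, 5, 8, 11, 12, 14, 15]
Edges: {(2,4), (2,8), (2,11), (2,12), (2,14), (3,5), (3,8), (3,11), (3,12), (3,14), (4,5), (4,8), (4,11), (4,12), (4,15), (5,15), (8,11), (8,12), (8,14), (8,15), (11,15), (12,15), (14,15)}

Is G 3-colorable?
The clique on vertices [2, 4, 8, 11] has size 4 > 3, so it alone needs 4 colors.

No, G is not 3-colorable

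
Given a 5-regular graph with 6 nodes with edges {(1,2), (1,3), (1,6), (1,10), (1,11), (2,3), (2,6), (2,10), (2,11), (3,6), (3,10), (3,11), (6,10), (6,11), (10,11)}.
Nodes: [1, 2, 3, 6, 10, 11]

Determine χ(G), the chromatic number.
Clique number ω(G) = 6 (lower bound: χ ≥ ω).
The clique on [1, 2, 3, 6, 10, 11] has size 6, forcing χ ≥ 6, and the coloring below uses 6 colors, so χ(G) = 6.
A valid 6-coloring: color 1: [3]; color 2: [11]; color 3: [6]; color 4: [1]; color 5: [10]; color 6: [2].

χ(G) = 6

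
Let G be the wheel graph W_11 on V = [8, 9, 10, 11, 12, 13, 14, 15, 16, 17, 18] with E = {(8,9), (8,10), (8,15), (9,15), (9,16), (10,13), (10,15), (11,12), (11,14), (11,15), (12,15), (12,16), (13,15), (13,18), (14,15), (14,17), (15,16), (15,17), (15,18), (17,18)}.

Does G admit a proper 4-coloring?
A valid 4-coloring: color 1: [15]; color 2: [9, 10, 12, 14, 18]; color 3: [8, 11, 13, 16, 17].
(χ(G) = 3 ≤ 4.)

Yes, G is 4-colorable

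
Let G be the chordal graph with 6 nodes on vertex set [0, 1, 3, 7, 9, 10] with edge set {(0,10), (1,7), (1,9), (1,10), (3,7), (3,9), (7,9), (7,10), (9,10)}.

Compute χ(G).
χ(G) = 4

Clique number ω(G) = 4 (lower bound: χ ≥ ω).
The clique on [1, 7, 9, 10] has size 4, forcing χ ≥ 4, and the coloring below uses 4 colors, so χ(G) = 4.
A valid 4-coloring: color 1: [0, 9]; color 2: [7]; color 3: [3, 10]; color 4: [1].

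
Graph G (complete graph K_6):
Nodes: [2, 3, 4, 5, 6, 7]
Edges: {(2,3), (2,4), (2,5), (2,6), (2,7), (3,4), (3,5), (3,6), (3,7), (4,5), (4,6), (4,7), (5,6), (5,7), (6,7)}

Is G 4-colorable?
The clique on vertices [2, 3, 4, 5, 6, 7] has size 6 > 4, so it alone needs 6 colors.

No, G is not 4-colorable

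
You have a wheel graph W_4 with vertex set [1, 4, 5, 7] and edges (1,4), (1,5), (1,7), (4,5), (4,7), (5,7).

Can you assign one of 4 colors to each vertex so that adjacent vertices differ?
A valid 4-coloring: color 1: [7]; color 2: [1]; color 3: [4]; color 4: [5].
(χ(G) = 4 ≤ 4.)

Yes, G is 4-colorable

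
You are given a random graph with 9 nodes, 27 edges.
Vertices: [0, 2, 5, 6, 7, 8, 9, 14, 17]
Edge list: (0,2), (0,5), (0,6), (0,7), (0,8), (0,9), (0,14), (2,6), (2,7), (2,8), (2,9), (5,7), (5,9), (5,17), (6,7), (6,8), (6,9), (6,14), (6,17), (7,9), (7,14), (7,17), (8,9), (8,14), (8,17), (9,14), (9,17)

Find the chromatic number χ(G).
χ(G) = 5

Clique number ω(G) = 5 (lower bound: χ ≥ ω).
The clique on [0, 2, 6, 8, 9] has size 5, forcing χ ≥ 5, and the coloring below uses 5 colors, so χ(G) = 5.
A valid 5-coloring: color 1: [9]; color 2: [0, 17]; color 3: [7, 8]; color 4: [5, 6]; color 5: [2, 14].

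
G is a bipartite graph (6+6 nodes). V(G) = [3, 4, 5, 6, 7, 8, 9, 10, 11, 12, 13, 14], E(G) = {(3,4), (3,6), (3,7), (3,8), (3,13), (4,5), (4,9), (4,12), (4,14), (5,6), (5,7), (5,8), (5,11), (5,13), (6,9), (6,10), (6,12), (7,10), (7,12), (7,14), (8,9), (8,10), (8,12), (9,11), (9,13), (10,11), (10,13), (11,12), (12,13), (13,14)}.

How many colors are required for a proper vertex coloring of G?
Clique number ω(G) = 2 (lower bound: χ ≥ ω).
The graph is bipartite (no odd cycle), so 2 colors suffice: χ(G) = 2.
A valid 2-coloring: color 1: [4, 6, 7, 8, 11, 13]; color 2: [3, 5, 9, 10, 12, 14].

χ(G) = 2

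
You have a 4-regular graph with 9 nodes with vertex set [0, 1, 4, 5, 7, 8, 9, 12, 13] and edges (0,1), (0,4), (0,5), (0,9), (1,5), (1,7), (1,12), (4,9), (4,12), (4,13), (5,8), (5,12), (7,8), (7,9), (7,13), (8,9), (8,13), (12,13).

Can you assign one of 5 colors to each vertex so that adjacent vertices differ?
Yes, G is 5-colorable

A valid 5-coloring: color 1: [1, 4, 8]; color 2: [5, 9, 13]; color 3: [0, 7, 12].
(χ(G) = 3 ≤ 5.)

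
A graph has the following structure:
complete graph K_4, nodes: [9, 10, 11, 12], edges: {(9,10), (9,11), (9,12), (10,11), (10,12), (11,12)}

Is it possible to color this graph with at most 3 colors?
The clique on vertices [9, 10, 11, 12] has size 4 > 3, so it alone needs 4 colors.

No, G is not 3-colorable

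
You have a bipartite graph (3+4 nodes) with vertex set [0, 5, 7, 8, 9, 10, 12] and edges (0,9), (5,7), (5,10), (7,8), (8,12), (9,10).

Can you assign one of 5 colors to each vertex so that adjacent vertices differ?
A valid 5-coloring: color 1: [5, 8, 9]; color 2: [0, 7, 10, 12].
(χ(G) = 2 ≤ 5.)

Yes, G is 5-colorable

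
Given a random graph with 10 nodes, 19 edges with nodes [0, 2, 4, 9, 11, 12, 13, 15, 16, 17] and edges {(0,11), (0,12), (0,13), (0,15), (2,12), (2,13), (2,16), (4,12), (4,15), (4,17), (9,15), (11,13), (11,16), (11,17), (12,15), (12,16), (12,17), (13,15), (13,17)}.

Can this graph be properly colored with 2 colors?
The clique on vertices [0, 11, 13] has size 3 > 2, so it alone needs 3 colors.

No, G is not 2-colorable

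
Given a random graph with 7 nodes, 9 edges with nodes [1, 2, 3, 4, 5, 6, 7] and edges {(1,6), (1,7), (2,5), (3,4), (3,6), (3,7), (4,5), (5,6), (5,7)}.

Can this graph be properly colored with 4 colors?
A valid 4-coloring: color 1: [1, 3, 5]; color 2: [2, 4, 6, 7].
(χ(G) = 2 ≤ 4.)

Yes, G is 4-colorable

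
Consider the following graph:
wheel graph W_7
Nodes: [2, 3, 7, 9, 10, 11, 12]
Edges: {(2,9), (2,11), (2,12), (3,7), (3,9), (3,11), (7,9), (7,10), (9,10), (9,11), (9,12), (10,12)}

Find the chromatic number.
Clique number ω(G) = 3 (lower bound: χ ≥ ω).
The clique on [9, 10, 12] has size 3, forcing χ ≥ 3, and the coloring below uses 3 colors, so χ(G) = 3.
A valid 3-coloring: color 1: [9]; color 2: [2, 3, 10]; color 3: [7, 11, 12].

χ(G) = 3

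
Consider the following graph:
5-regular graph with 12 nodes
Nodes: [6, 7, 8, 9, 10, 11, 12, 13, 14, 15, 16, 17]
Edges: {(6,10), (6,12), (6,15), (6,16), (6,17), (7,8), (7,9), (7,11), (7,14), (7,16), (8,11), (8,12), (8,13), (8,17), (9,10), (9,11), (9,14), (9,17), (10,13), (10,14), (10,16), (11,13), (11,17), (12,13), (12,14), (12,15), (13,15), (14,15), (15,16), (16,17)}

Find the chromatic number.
χ(G) = 4

Clique number ω(G) = 3 (lower bound: χ ≥ ω).
Suppose a proper 3-coloring c exists. The clique [6, 10, 16] takes 3 distinct colors; by symmetry let c(6) = 1, c(10) = 2, c(16) = 3.
- Vertex 15: neighbors [6, 16] already have colors [1, 3] ⇒ c(15) = 2.
- Vertex 12: neighbors [6, 15] already have colors [1, 2] ⇒ c(12) = 3.
- Vertex 17: neighbors [6, 16] already have colors [1, 3] ⇒ c(17) = 2.
- Vertex 8: neighbors [17, 12] already have colors [2, 3] ⇒ c(8) = 1.
- Vertex 13: neighbors [8, 10, 12] already have colors [1, 2, 3] — all 3 colors blocked. Contradiction.
The forced assignments end in a contradiction, so G has no proper 3-coloring (χ ≥ 4).
The coloring below uses 4 colors, so χ(G) = 4.
A valid 4-coloring: color 1: [7, 10, 15, 17]; color 2: [6, 8, 9]; color 3: [11, 12, 16]; color 4: [13, 14].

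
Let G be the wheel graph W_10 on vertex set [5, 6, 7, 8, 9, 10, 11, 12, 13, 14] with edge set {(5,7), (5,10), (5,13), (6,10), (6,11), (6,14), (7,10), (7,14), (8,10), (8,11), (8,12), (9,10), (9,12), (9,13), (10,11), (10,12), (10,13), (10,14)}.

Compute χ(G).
Clique number ω(G) = 3 (lower bound: χ ≥ ω).
Odd cycle [7, 14, 6, 11, 8, 12, 9, 13, 5] needs 3 colors (χ ≥ 3).
Vertex 10 is adjacent to every vertex of [5, 6, 7, 8, 9, 11, 12, 13, 14], which already need 3 colors among themselves, so 10 needs a new color (χ ≥ 4).
The coloring below uses 4 colors, so χ(G) = 4.
A valid 4-coloring: color 1: [10]; color 2: [6, 7, 8, 13]; color 3: [5, 11, 12, 14]; color 4: [9].

χ(G) = 4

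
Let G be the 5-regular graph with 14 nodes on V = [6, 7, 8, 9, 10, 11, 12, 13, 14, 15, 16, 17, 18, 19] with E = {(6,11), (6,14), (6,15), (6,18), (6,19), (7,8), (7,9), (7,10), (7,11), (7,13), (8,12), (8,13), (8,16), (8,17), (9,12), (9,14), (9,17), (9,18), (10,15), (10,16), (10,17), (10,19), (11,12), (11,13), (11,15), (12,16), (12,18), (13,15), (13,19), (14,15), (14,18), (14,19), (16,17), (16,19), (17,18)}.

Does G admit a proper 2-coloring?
No, G is not 2-colorable

The clique on vertices [6, 11, 15] has size 3 > 2, so it alone needs 3 colors.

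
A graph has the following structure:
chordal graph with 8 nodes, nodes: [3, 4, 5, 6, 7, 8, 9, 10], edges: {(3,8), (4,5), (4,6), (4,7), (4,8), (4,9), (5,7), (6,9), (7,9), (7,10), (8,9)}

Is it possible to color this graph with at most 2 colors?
The clique on vertices [4, 8, 9] has size 3 > 2, so it alone needs 3 colors.

No, G is not 2-colorable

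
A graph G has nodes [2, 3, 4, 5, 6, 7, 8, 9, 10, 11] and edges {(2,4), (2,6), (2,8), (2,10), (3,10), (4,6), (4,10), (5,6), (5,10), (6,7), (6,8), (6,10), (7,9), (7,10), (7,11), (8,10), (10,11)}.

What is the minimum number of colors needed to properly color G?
χ(G) = 4

Clique number ω(G) = 4 (lower bound: χ ≥ ω).
The clique on [2, 6, 8, 10] has size 4, forcing χ ≥ 4, and the coloring below uses 4 colors, so χ(G) = 4.
A valid 4-coloring: color 1: [9, 10]; color 2: [3, 6, 11]; color 3: [2, 5, 7]; color 4: [4, 8].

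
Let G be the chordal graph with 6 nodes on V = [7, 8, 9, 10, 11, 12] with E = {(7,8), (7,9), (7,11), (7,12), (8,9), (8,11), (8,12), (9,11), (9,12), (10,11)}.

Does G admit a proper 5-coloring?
Yes, G is 5-colorable

A valid 5-coloring: color 1: [8, 10]; color 2: [9]; color 3: [7]; color 4: [11, 12].
(χ(G) = 4 ≤ 5.)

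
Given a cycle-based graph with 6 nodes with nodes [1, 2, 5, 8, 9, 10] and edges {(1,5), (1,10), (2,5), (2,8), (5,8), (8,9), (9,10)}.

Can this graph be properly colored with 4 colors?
Yes, G is 4-colorable

A valid 4-coloring: color 1: [5, 10]; color 2: [1, 8]; color 3: [2, 9].
(χ(G) = 3 ≤ 4.)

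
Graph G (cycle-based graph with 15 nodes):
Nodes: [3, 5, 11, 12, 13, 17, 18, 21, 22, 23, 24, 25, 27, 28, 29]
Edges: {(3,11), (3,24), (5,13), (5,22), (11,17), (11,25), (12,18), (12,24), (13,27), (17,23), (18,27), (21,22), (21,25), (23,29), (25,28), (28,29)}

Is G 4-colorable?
Yes, G is 4-colorable

A valid 4-coloring: color 1: [5, 11, 12, 21, 23, 27, 28]; color 2: [3, 13, 17, 18, 22, 25, 29]; color 3: [24].
(χ(G) = 3 ≤ 4.)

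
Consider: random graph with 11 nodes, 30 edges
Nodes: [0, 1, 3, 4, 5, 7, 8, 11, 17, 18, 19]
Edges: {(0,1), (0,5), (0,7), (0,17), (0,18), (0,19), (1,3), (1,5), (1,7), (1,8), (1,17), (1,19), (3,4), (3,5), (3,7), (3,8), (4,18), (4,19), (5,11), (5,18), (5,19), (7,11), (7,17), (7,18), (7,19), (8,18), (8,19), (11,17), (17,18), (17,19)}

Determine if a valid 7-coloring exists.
Yes, G is 7-colorable

A valid 7-coloring: color 1: [4, 5, 7, 8]; color 2: [3, 11, 18, 19]; color 3: [1]; color 4: [17]; color 5: [0].
(χ(G) = 5 ≤ 7.)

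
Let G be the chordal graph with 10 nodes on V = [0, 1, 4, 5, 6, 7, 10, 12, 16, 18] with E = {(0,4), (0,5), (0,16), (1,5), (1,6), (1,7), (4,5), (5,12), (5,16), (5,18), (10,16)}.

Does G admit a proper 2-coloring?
No, G is not 2-colorable

The clique on vertices [0, 5, 16] has size 3 > 2, so it alone needs 3 colors.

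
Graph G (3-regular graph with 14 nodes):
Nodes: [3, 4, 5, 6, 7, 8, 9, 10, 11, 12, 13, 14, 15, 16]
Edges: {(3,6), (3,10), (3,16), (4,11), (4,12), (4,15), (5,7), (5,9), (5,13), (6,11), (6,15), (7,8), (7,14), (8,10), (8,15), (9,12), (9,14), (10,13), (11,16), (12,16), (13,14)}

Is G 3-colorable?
Yes, G is 3-colorable

A valid 3-coloring: color 1: [3, 8, 11, 12, 13]; color 2: [5, 10, 14, 15, 16]; color 3: [4, 6, 7, 9].
(χ(G) = 3 ≤ 3.)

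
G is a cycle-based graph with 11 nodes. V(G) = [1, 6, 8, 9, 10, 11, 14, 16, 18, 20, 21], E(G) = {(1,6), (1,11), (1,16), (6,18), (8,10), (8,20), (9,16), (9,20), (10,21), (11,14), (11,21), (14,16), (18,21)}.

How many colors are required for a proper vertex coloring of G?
χ(G) = 3

Clique number ω(G) = 2 (lower bound: χ ≥ ω).
Odd cycle [1, 16, 9, 20, 8, 10, 21, 18, 6] needs 3 colors (χ ≥ 3).
The coloring below uses 3 colors, so χ(G) = 3.
A valid 3-coloring: color 1: [1, 8, 9, 14, 21]; color 2: [10, 11, 16, 18, 20]; color 3: [6].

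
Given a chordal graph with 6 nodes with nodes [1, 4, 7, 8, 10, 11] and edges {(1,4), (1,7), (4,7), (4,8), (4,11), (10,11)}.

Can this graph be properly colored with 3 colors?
Yes, G is 3-colorable

A valid 3-coloring: color 1: [4, 10]; color 2: [1, 8, 11]; color 3: [7].
(χ(G) = 3 ≤ 3.)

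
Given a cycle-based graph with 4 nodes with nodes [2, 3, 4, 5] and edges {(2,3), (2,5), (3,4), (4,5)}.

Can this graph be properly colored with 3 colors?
A valid 3-coloring: color 1: [2, 4]; color 2: [3, 5].
(χ(G) = 2 ≤ 3.)

Yes, G is 3-colorable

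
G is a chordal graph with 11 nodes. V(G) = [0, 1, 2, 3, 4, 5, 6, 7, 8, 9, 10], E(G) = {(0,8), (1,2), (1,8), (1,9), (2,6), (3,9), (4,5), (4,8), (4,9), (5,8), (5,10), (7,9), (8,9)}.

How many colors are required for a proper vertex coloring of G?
χ(G) = 3

Clique number ω(G) = 3 (lower bound: χ ≥ ω).
The clique on [1, 8, 9] has size 3, forcing χ ≥ 3, and the coloring below uses 3 colors, so χ(G) = 3.
A valid 3-coloring: color 1: [0, 2, 5, 9]; color 2: [3, 6, 7, 8, 10]; color 3: [1, 4].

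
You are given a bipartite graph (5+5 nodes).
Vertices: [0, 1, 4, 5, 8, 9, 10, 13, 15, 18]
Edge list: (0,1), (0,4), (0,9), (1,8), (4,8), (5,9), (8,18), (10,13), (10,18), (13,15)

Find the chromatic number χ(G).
Clique number ω(G) = 2 (lower bound: χ ≥ ω).
The graph is bipartite (no odd cycle), so 2 colors suffice: χ(G) = 2.
A valid 2-coloring: color 1: [0, 5, 8, 10, 15]; color 2: [1, 4, 9, 13, 18].

χ(G) = 2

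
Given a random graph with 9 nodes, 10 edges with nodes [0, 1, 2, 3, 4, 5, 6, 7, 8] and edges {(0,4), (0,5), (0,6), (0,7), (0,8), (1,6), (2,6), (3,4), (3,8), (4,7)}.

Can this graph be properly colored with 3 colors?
Yes, G is 3-colorable

A valid 3-coloring: color 1: [0, 1, 2, 3]; color 2: [4, 5, 6, 8]; color 3: [7].
(χ(G) = 3 ≤ 3.)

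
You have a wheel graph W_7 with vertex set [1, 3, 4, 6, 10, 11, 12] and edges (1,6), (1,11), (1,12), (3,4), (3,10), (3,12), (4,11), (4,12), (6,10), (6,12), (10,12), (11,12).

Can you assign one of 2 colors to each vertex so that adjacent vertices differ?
The clique on vertices [1, 11, 12] has size 3 > 2, so it alone needs 3 colors.

No, G is not 2-colorable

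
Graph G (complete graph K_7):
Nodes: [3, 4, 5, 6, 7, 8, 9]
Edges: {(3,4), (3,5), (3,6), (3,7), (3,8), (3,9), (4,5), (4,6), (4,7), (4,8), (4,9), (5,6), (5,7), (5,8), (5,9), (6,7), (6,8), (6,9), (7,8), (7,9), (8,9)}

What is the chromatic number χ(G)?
Clique number ω(G) = 7 (lower bound: χ ≥ ω).
The clique on [3, 4, 5, 6, 7, 8, 9] has size 7, forcing χ ≥ 7, and the coloring below uses 7 colors, so χ(G) = 7.
A valid 7-coloring: color 1: [9]; color 2: [4]; color 3: [7]; color 4: [5]; color 5: [6]; color 6: [8]; color 7: [3].

χ(G) = 7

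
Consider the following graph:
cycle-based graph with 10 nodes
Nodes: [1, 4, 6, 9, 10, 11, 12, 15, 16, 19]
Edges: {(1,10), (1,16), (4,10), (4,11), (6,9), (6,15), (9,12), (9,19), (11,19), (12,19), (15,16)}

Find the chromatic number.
Clique number ω(G) = 3 (lower bound: χ ≥ ω).
The clique on [9, 12, 19] has size 3, forcing χ ≥ 3, and the coloring below uses 3 colors, so χ(G) = 3.
A valid 3-coloring: color 1: [6, 10, 16, 19]; color 2: [1, 9, 11, 15]; color 3: [4, 12].

χ(G) = 3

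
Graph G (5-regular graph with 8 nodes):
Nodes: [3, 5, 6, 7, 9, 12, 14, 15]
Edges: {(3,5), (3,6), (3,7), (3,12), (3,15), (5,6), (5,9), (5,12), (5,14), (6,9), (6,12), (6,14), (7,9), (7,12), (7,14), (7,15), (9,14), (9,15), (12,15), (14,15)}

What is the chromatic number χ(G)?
χ(G) = 4

Clique number ω(G) = 4 (lower bound: χ ≥ ω).
The clique on [5, 6, 9, 14] has size 4, forcing χ ≥ 4, and the coloring below uses 4 colors, so χ(G) = 4.
A valid 4-coloring: color 1: [3, 9]; color 2: [12, 14]; color 3: [5, 7]; color 4: [6, 15].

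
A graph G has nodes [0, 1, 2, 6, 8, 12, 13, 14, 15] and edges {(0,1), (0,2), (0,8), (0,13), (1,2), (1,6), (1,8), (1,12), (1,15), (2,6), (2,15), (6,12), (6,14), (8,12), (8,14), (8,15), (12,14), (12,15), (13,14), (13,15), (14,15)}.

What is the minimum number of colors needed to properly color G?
χ(G) = 4

Clique number ω(G) = 4 (lower bound: χ ≥ ω).
The clique on [1, 8, 12, 15] has size 4, forcing χ ≥ 4, and the coloring below uses 4 colors, so χ(G) = 4.
A valid 4-coloring: color 1: [1, 14]; color 2: [0, 6, 15]; color 3: [2, 12, 13]; color 4: [8].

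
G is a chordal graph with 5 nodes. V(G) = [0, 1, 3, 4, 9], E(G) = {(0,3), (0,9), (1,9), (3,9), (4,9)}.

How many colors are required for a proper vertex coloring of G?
Clique number ω(G) = 3 (lower bound: χ ≥ ω).
The clique on [0, 3, 9] has size 3, forcing χ ≥ 3, and the coloring below uses 3 colors, so χ(G) = 3.
A valid 3-coloring: color 1: [9]; color 2: [1, 3, 4]; color 3: [0].

χ(G) = 3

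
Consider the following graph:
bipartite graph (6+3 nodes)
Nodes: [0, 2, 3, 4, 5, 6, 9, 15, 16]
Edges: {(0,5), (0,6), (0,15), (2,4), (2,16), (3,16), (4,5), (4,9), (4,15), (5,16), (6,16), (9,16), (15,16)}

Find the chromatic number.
Clique number ω(G) = 2 (lower bound: χ ≥ ω).
The graph is bipartite (no odd cycle), so 2 colors suffice: χ(G) = 2.
A valid 2-coloring: color 1: [0, 4, 16]; color 2: [2, 3, 5, 6, 9, 15].

χ(G) = 2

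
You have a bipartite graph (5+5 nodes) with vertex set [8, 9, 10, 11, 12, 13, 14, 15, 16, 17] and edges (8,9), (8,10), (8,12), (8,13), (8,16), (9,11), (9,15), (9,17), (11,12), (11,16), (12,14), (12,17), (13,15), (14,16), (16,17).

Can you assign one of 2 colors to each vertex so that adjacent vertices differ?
A valid 2-coloring: color 1: [8, 11, 14, 15, 17]; color 2: [9, 10, 12, 13, 16].
(χ(G) = 2 ≤ 2.)

Yes, G is 2-colorable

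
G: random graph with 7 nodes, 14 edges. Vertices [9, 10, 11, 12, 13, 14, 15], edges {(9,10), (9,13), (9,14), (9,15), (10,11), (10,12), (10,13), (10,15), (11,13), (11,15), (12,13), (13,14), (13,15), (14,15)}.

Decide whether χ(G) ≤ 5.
A valid 5-coloring: color 1: [13]; color 2: [12, 15]; color 3: [10, 14]; color 4: [9, 11].
(χ(G) = 4 ≤ 5.)

Yes, G is 5-colorable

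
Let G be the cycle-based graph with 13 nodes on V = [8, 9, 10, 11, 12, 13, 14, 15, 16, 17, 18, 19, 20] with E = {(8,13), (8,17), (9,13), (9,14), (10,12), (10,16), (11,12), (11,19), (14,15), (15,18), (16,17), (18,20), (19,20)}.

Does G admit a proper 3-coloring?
A valid 3-coloring: color 1: [10, 11, 13, 14, 17, 18]; color 2: [8, 9, 12, 15, 16, 20]; color 3: [19].
(χ(G) = 3 ≤ 3.)

Yes, G is 3-colorable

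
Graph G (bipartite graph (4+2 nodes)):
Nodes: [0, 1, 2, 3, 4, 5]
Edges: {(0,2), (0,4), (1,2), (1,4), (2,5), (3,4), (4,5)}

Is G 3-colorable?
A valid 3-coloring: color 1: [2, 4]; color 2: [0, 1, 3, 5].
(χ(G) = 2 ≤ 3.)

Yes, G is 3-colorable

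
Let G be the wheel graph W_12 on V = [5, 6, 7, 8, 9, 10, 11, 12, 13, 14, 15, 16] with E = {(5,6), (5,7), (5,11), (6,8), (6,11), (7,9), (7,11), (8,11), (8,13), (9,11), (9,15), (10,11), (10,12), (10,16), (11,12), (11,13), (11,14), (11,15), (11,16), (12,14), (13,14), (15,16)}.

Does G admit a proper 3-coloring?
No, G is not 3-colorable

Odd cycle [14, 13, 8, 6, 5, 7, 9, 15, 16, 10, 12] needs 3 colors (χ ≥ 3).
Vertex 11 is adjacent to every vertex of [5, 6, 7, 8, 9, 10, 12, 13, 14, 15, 16], which already need 3 colors among themselves, so 11 needs a new color (χ ≥ 4).
Hence χ(G) ≥ 4 > 3, so no proper 3-coloring exists.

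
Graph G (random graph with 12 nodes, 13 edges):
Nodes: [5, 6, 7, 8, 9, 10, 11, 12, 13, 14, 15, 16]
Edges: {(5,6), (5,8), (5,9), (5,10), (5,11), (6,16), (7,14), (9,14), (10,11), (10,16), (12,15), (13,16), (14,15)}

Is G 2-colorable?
The clique on vertices [5, 10, 11] has size 3 > 2, so it alone needs 3 colors.

No, G is not 2-colorable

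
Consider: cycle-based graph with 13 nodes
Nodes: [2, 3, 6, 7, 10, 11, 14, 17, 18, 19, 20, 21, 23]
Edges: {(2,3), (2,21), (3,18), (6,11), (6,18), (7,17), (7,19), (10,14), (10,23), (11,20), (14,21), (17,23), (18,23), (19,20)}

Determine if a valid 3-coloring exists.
Yes, G is 3-colorable

A valid 3-coloring: color 1: [2, 10, 11, 17, 18, 19]; color 2: [3, 6, 7, 20, 21, 23]; color 3: [14].
(χ(G) = 3 ≤ 3.)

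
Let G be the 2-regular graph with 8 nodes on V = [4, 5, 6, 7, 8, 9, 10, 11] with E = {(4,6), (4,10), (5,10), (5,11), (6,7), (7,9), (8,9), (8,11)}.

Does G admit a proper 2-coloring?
A valid 2-coloring: color 1: [6, 9, 10, 11]; color 2: [4, 5, 7, 8].
(χ(G) = 2 ≤ 2.)

Yes, G is 2-colorable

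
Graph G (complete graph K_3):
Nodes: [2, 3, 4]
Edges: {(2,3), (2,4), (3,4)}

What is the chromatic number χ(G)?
Clique number ω(G) = 3 (lower bound: χ ≥ ω).
The clique on [2, 3, 4] has size 3, forcing χ ≥ 3, and the coloring below uses 3 colors, so χ(G) = 3.
A valid 3-coloring: color 1: [4]; color 2: [2]; color 3: [3].

χ(G) = 3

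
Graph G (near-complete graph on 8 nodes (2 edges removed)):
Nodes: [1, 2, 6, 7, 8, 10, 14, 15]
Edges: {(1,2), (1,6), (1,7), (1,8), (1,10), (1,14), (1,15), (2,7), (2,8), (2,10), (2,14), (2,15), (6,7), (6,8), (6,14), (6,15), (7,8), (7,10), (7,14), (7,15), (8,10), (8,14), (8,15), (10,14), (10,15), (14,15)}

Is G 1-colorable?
No, G is not 1-colorable

The clique on vertices [1, 2, 7, 8, 10, 14, 15] has size 7 > 1, so it alone needs 7 colors.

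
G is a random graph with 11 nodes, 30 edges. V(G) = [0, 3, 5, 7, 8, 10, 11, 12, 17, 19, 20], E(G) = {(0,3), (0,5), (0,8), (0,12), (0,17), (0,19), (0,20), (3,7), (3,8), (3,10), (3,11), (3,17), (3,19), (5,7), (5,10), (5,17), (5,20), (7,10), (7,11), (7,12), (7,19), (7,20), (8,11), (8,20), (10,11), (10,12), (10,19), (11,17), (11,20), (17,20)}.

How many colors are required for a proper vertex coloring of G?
Clique number ω(G) = 4 (lower bound: χ ≥ ω).
The clique on [0, 5, 17, 20] has size 4, forcing χ ≥ 4, and the coloring below uses 4 colors, so χ(G) = 4.
A valid 4-coloring: color 1: [3, 12, 20]; color 2: [0, 7]; color 3: [8, 10, 17]; color 4: [5, 11, 19].

χ(G) = 4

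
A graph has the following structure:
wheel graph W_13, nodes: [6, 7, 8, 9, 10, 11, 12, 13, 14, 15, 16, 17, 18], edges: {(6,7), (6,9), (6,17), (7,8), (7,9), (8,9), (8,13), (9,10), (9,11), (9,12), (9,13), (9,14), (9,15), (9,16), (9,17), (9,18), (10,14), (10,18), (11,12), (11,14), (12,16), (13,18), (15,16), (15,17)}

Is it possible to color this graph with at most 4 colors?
Yes, G is 4-colorable

A valid 4-coloring: color 1: [9]; color 2: [7, 10, 11, 13, 16, 17]; color 3: [6, 8, 12, 14, 15, 18].
(χ(G) = 3 ≤ 4.)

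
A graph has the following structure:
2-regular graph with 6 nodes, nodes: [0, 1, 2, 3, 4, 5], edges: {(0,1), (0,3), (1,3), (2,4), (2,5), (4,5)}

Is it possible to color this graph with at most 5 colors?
A valid 5-coloring: color 1: [0, 5]; color 2: [1, 4]; color 3: [2, 3].
(χ(G) = 3 ≤ 5.)

Yes, G is 5-colorable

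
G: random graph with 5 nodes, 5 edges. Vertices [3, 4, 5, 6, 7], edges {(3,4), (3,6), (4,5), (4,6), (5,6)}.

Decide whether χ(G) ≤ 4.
A valid 4-coloring: color 1: [6, 7]; color 2: [4]; color 3: [3, 5].
(χ(G) = 3 ≤ 4.)

Yes, G is 4-colorable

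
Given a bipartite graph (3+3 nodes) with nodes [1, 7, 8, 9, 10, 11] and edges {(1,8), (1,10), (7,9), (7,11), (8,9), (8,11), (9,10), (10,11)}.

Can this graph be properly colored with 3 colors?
A valid 3-coloring: color 1: [1, 9, 11]; color 2: [7, 8, 10].
(χ(G) = 2 ≤ 3.)

Yes, G is 3-colorable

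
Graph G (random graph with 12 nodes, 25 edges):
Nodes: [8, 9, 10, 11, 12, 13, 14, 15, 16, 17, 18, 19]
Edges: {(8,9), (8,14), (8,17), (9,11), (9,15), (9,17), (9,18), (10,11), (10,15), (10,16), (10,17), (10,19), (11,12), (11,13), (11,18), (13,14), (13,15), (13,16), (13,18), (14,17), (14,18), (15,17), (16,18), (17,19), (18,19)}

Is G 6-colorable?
Yes, G is 6-colorable

A valid 6-coloring: color 1: [12, 17, 18]; color 2: [11, 14, 15, 16, 19]; color 3: [9, 10, 13]; color 4: [8].
(χ(G) = 4 ≤ 6.)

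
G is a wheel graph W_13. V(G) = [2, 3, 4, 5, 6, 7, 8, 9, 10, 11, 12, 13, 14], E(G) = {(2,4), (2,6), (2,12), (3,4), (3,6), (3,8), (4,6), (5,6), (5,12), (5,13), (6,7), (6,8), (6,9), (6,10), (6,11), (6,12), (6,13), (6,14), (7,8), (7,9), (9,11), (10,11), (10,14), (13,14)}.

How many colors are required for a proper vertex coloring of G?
Clique number ω(G) = 3 (lower bound: χ ≥ ω).
The clique on [2, 6, 12] has size 3, forcing χ ≥ 3, and the coloring below uses 3 colors, so χ(G) = 3.
A valid 3-coloring: color 1: [6]; color 2: [2, 3, 5, 7, 11, 14]; color 3: [4, 8, 9, 10, 12, 13].

χ(G) = 3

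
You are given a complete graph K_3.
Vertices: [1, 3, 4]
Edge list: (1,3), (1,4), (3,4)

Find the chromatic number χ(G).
χ(G) = 3

Clique number ω(G) = 3 (lower bound: χ ≥ ω).
The clique on [1, 3, 4] has size 3, forcing χ ≥ 3, and the coloring below uses 3 colors, so χ(G) = 3.
A valid 3-coloring: color 1: [3]; color 2: [1]; color 3: [4].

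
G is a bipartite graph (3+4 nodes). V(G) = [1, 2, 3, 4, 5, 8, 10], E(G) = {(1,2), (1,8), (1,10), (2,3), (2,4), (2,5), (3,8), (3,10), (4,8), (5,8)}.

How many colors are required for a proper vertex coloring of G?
χ(G) = 2

Clique number ω(G) = 2 (lower bound: χ ≥ ω).
The graph is bipartite (no odd cycle), so 2 colors suffice: χ(G) = 2.
A valid 2-coloring: color 1: [2, 8, 10]; color 2: [1, 3, 4, 5].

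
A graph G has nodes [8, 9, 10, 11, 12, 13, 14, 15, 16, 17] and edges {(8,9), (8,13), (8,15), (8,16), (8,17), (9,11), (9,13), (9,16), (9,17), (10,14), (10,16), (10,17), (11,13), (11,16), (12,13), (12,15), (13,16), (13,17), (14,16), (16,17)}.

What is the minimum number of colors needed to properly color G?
Clique number ω(G) = 5 (lower bound: χ ≥ ω).
The clique on [8, 9, 13, 16, 17] has size 5, forcing χ ≥ 5, and the coloring below uses 5 colors, so χ(G) = 5.
A valid 5-coloring: color 1: [15, 16]; color 2: [10, 13]; color 3: [9, 12, 14]; color 4: [11, 17]; color 5: [8].

χ(G) = 5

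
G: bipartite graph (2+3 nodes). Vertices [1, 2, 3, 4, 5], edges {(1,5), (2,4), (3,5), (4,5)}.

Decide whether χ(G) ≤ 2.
A valid 2-coloring: color 1: [2, 5]; color 2: [1, 3, 4].
(χ(G) = 2 ≤ 2.)

Yes, G is 2-colorable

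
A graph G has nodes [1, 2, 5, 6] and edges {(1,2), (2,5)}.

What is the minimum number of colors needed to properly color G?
χ(G) = 2

Clique number ω(G) = 2 (lower bound: χ ≥ ω).
The graph is bipartite (no odd cycle), so 2 colors suffice: χ(G) = 2.
A valid 2-coloring: color 1: [2, 6]; color 2: [1, 5].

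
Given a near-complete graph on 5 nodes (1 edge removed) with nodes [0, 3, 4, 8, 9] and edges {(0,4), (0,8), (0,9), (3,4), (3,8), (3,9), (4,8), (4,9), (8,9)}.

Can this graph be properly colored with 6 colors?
Yes, G is 6-colorable

A valid 6-coloring: color 1: [8]; color 2: [4]; color 3: [9]; color 4: [0, 3].
(χ(G) = 4 ≤ 6.)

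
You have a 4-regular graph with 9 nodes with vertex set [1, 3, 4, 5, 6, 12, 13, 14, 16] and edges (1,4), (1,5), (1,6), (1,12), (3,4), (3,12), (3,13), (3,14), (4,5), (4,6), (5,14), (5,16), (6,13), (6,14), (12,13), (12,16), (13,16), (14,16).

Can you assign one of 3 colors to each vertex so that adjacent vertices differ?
Yes, G is 3-colorable

A valid 3-coloring: color 1: [5, 6, 12]; color 2: [1, 3, 16]; color 3: [4, 13, 14].
(χ(G) = 3 ≤ 3.)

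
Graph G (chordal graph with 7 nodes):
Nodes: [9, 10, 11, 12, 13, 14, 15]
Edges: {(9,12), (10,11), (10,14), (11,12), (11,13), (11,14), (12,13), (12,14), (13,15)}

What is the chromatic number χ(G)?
χ(G) = 3

Clique number ω(G) = 3 (lower bound: χ ≥ ω).
The clique on [10, 11, 14] has size 3, forcing χ ≥ 3, and the coloring below uses 3 colors, so χ(G) = 3.
A valid 3-coloring: color 1: [9, 11, 15]; color 2: [10, 12]; color 3: [13, 14].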